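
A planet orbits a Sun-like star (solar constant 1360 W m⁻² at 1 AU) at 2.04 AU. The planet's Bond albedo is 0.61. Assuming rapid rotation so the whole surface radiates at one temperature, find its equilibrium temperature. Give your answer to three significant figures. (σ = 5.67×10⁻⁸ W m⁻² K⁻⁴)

T_eq ≈ 154 K

Flux at 2.04 AU: S = 1360/2.04² = 327 W m⁻².
Energy balance: absorbed = emitted ⇒ πR²·S(1−A) = 4πR²·σT_eq⁴, so T_eq⁴ = S(1−A)/(4σ).
T_eq = [327 × 0.39 / (4 × 5.67×10⁻⁸)]^(1/4) = (5.62×10⁸)^(1/4) = 154 K.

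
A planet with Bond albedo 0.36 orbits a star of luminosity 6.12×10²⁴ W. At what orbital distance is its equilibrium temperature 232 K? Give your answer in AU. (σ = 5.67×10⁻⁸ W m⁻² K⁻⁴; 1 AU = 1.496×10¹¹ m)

d ≈ 0.146 AU

From T_eq⁴ = L(1−A)/(16πσd²): d = √[L(1−A)/(16πσT_eq⁴)].
d = √[6.12×10²⁴ × 0.64 / (16π × 5.67×10⁻⁸ × (232)⁴)] = 2.18×10¹⁰ m = 0.146 AU.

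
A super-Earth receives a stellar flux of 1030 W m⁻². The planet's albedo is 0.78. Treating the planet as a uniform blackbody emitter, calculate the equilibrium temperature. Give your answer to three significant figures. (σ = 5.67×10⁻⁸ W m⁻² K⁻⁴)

T_eq ≈ 178 K

Energy balance: absorbed = emitted ⇒ πR²·S(1−A) = 4πR²·σT_eq⁴, so T_eq⁴ = S(1−A)/(4σ).
T_eq = [1030 × 0.22 / (4 × 5.67×10⁻⁸)]^(1/4) = (9.99×10⁸)^(1/4) = 178 K.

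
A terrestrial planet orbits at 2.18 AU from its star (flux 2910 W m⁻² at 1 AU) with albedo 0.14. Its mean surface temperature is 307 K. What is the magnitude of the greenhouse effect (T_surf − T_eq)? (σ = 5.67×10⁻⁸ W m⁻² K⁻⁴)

S = 2910/2.18² = 612.3 W m⁻².
T_eq = [S(1−A)/(4σ)]^(1/4) = [612.3×0.86/(4×5.67×10⁻⁸)]^(1/4) = 219.5 K.
ΔT = T_surf − T_eq = 307 − 219.5.

ΔT ≈ 87.5 K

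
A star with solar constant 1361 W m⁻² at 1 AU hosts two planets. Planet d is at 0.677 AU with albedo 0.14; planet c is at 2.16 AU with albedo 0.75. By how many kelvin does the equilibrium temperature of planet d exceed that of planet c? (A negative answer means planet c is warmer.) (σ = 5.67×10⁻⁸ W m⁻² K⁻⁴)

T_eq = [S₀(1−A)/(4σd²)]^(1/4), so T ∝ (1−A)^(1/4) / √d.
T₁ = [1361×0.86/(4×5.67×10⁻⁸×0.677²)]^(1/4) = 325.75 K.
T₂ = [1361×0.25/(4×5.67×10⁻⁸×2.16²)]^(1/4) = 133.91 K.

ΔT ≈ 191.8 K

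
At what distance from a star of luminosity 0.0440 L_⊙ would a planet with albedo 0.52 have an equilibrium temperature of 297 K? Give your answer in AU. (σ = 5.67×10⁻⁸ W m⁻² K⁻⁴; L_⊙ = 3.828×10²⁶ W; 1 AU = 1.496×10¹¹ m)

d ≈ 0.128 AU

L = 0.0440 × 3.828×10²⁶ = 1.68×10²⁵ W.
From T_eq⁴ = L(1−A)/(16πσd²): d = √[L(1−A)/(16πσT_eq⁴)].
d = √[1.68×10²⁵ × 0.48 / (16π × 5.67×10⁻⁸ × (297)⁴)] = 1.91×10¹⁰ m = 0.128 AU.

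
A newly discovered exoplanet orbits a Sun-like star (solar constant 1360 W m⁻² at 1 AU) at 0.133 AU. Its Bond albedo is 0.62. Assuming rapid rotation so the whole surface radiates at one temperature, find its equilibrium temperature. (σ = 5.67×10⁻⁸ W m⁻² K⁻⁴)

Flux at 0.133 AU: S = 1360/0.133² = 7.69×10⁴ W m⁻².
Energy balance: absorbed = emitted ⇒ πR²·S(1−A) = 4πR²·σT_eq⁴, so T_eq⁴ = S(1−A)/(4σ).
T_eq = [7.69×10⁴ × 0.38 / (4 × 5.67×10⁻⁸)]^(1/4) = (1.29×10¹¹)^(1/4) = 599 K.

T_eq ≈ 599 K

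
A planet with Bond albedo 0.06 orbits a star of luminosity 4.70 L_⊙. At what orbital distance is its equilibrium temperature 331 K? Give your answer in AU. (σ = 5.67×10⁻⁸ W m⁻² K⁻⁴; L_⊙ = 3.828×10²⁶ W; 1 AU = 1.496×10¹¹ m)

d ≈ 1.49 AU

L = 4.70 × 3.828×10²⁶ = 1.80×10²⁷ W.
From T_eq⁴ = L(1−A)/(16πσd²): d = √[L(1−A)/(16πσT_eq⁴)].
d = √[1.80×10²⁷ × 0.94 / (16π × 5.67×10⁻⁸ × (331)⁴)] = 2.22×10¹¹ m = 1.49 AU.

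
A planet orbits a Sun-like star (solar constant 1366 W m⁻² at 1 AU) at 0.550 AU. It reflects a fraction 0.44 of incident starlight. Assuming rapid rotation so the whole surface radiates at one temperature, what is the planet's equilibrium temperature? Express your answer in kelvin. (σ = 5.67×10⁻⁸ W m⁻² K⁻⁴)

Flux at 0.550 AU: S = 1366/0.550² = 4520 W m⁻².
Energy balance: absorbed = emitted ⇒ πR²·S(1−A) = 4πR²·σT_eq⁴, so T_eq⁴ = S(1−A)/(4σ).
T_eq = [4520 × 0.56 / (4 × 5.67×10⁻⁸)]^(1/4) = (1.11×10¹⁰)^(1/4) = 325 K.

T_eq ≈ 325 K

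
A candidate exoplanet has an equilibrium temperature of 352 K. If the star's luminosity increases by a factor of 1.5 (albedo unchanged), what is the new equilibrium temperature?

T_eq ≈ 390 K

T_eq ∝ L^(1/4) · d^(−1/2).
T′ = 352 × 1.5^(1/4) = 390 K.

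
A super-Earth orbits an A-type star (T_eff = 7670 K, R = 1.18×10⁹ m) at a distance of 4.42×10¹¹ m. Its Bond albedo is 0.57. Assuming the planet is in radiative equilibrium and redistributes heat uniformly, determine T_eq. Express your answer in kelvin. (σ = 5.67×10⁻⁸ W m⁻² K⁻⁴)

L = 4πR_⋆²σT_⋆⁴ = 4π(1.18×10⁹)² × 5.67×10⁻⁸ × (7670)⁴ = 3.43×10²⁷ W.
S = L/(4πd²) = 1400 W m⁻².
Energy balance: absorbed = emitted ⇒ πR²·S(1−A) = 4πR²·σT_eq⁴, so T_eq⁴ = S(1−A)/(4σ).
T_eq = [1400 × 0.43 / (4 × 5.67×10⁻⁸)]^(1/4) = (2.65×10⁹)^(1/4) = 227 K.

T_eq ≈ 227 K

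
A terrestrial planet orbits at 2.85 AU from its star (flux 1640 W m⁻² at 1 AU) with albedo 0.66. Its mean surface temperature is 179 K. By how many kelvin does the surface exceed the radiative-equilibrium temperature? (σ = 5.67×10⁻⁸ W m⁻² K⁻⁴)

ΔT ≈ 47.1 K

S = 1640/2.85² = 201.9 W m⁻².
T_eq = [S(1−A)/(4σ)]^(1/4) = [201.9×0.34/(4×5.67×10⁻⁸)]^(1/4) = 131.9 K.
ΔT = T_surf − T_eq = 179 − 131.9.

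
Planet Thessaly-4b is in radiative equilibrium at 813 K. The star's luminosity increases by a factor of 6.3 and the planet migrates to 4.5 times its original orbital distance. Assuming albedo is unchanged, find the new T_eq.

T_eq ∝ L^(1/4) · d^(−1/2).
T′ = 813 × 6.3^(1/4) / 4.5^(1/2) = 607 K.

T_eq ≈ 607 K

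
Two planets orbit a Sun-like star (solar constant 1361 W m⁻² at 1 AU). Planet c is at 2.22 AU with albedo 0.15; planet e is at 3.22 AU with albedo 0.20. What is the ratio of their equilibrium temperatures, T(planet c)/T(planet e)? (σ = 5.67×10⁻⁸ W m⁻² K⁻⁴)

T_eq = [S₀(1−A)/(4σd²)]^(1/4), so T ∝ (1−A)^(1/4) / √d.
T₁ = [1361×0.85/(4×5.67×10⁻⁸×2.22²)]^(1/4) = 179.36 K.
T₂ = [1361×0.80/(4×5.67×10⁻⁸×3.22²)]^(1/4) = 146.69 K.

T₁/T₂ ≈ 1.223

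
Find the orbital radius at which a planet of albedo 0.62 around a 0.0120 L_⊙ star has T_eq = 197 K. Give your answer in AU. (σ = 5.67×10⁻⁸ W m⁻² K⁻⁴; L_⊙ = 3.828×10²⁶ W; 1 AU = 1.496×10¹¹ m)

L = 0.0120 × 3.828×10²⁶ = 4.59×10²⁴ W.
From T_eq⁴ = L(1−A)/(16πσd²): d = √[L(1−A)/(16πσT_eq⁴)].
d = √[4.59×10²⁴ × 0.38 / (16π × 5.67×10⁻⁸ × (197)⁴)] = 2.02×10¹⁰ m = 0.135 AU.

d ≈ 0.135 AU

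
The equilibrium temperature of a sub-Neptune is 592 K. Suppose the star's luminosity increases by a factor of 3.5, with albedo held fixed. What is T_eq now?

T_eq ≈ 810 K

T_eq ∝ L^(1/4) · d^(−1/2).
T′ = 592 × 3.5^(1/4) = 810 K.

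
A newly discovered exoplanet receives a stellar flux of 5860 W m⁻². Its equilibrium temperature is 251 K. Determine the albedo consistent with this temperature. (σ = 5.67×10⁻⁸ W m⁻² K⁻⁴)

A ≈ 0.85

From T_eq⁴ = S(1−A)/(4σ): 1−A = 4σT_eq⁴/S.
1−A = 4 × 5.67×10⁻⁸ × (251)⁴ / 5860 = 0.154.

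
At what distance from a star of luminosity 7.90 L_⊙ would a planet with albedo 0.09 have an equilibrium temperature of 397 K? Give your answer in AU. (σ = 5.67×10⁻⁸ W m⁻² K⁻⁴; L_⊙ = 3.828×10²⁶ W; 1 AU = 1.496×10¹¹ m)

d ≈ 1.32 AU

L = 7.90 × 3.828×10²⁶ = 3.02×10²⁷ W.
From T_eq⁴ = L(1−A)/(16πσd²): d = √[L(1−A)/(16πσT_eq⁴)].
d = √[3.02×10²⁷ × 0.91 / (16π × 5.67×10⁻⁸ × (397)⁴)] = 1.97×10¹¹ m = 1.32 AU.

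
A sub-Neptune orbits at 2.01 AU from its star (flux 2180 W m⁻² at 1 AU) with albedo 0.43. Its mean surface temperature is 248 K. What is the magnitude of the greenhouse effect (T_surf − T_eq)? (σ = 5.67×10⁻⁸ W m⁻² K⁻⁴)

S = 2180/2.01² = 539.6 W m⁻².
T_eq = [S(1−A)/(4σ)]^(1/4) = [539.6×0.57/(4×5.67×10⁻⁸)]^(1/4) = 191.9 K.
ΔT = T_surf − T_eq = 248 − 191.9.

ΔT ≈ 56.1 K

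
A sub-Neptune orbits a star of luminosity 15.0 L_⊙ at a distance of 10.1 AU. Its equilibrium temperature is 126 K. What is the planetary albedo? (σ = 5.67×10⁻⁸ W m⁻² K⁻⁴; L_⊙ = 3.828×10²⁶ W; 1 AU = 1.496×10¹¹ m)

A ≈ 0.71

d = 10.1 AU = 1.51×10¹² m.
L = 15.0 × 3.828×10²⁶ = 5.74×10²⁷ W.
Flux: S = L/(4πd²) = 5.74×10²⁷/(4π×(1.51×10¹²)²) = 200 W m⁻².
From T_eq⁴ = S(1−A)/(4σ): 1−A = 4σT_eq⁴/S.
1−A = 4 × 5.67×10⁻⁸ × (126)⁴ / 200 = 0.286.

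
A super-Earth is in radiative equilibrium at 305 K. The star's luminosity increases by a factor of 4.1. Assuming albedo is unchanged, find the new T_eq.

T_eq ∝ L^(1/4) · d^(−1/2).
T′ = 305 × 4.1^(1/4) = 434 K.

T_eq ≈ 434 K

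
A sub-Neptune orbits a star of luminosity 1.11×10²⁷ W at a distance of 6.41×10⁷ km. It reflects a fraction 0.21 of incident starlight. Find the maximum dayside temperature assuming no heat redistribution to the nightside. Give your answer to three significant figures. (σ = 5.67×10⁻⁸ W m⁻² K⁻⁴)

d = 6.41×10⁷ km = 6.41×10¹⁰ m.
Flux: S = L/(4πd²) = 1.11×10²⁷/(4π×(6.41×10¹⁰)²) = 2.15×10⁴ W m⁻².
With no redistribution each surface element balances locally: S(1−A) = σT⁴.
T = [2.15×10⁴ × 0.79 / 5.67×10⁻⁸]^(1/4) = (3.00×10¹¹)^(1/4) = 740 K.

T_ss ≈ 740 K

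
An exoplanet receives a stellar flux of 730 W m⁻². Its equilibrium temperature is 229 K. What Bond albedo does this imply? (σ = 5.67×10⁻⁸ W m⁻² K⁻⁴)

From T_eq⁴ = S(1−A)/(4σ): 1−A = 4σT_eq⁴/S.
1−A = 4 × 5.67×10⁻⁸ × (229)⁴ / 730 = 0.854.

A ≈ 0.15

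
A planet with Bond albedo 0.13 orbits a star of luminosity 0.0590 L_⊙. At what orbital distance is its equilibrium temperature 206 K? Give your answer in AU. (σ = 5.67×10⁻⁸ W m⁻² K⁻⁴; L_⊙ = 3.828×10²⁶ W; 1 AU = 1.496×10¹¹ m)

L = 0.0590 × 3.828×10²⁶ = 2.26×10²⁵ W.
From T_eq⁴ = L(1−A)/(16πσd²): d = √[L(1−A)/(16πσT_eq⁴)].
d = √[2.26×10²⁵ × 0.87 / (16π × 5.67×10⁻⁸ × (206)⁴)] = 6.19×10¹⁰ m = 0.414 AU.

d ≈ 0.414 AU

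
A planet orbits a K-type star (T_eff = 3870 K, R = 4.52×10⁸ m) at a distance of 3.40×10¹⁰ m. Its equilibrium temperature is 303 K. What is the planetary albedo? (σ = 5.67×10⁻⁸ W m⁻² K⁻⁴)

L = 4πR_⋆²σT_⋆⁴ = 4π(4.52×10⁸)² × 5.67×10⁻⁸ × (3870)⁴ = 3.27×10²⁵ W.
S = L/(4πd²) = 2250 W m⁻².
From T_eq⁴ = S(1−A)/(4σ): 1−A = 4σT_eq⁴/S.
1−A = 4 × 5.67×10⁻⁸ × (303)⁴ / 2250 = 0.850.

A ≈ 0.15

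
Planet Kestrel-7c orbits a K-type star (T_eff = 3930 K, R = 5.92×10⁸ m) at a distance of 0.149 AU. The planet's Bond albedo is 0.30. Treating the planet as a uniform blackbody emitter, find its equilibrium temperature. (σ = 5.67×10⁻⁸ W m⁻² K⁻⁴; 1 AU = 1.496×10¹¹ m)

T_eq ≈ 414 K

d = 0.149 AU = 2.23×10¹⁰ m.
L = 4πR_⋆²σT_⋆⁴ = 4π(5.92×10⁸)² × 5.67×10⁻⁸ × (3930)⁴ = 5.96×10²⁵ W.
S = L/(4πd²) = 9540 W m⁻².
Energy balance: absorbed = emitted ⇒ πR²·S(1−A) = 4πR²·σT_eq⁴, so T_eq⁴ = S(1−A)/(4σ).
T_eq = [9540 × 0.70 / (4 × 5.67×10⁻⁸)]^(1/4) = (2.94×10¹⁰)^(1/4) = 414 K.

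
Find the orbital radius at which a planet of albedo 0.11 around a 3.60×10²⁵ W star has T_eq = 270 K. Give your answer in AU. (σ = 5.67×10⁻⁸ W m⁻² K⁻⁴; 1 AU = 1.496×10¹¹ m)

d ≈ 0.307 AU

From T_eq⁴ = L(1−A)/(16πσd²): d = √[L(1−A)/(16πσT_eq⁴)].
d = √[3.60×10²⁵ × 0.89 / (16π × 5.67×10⁻⁸ × (270)⁴)] = 4.60×10¹⁰ m = 0.307 AU.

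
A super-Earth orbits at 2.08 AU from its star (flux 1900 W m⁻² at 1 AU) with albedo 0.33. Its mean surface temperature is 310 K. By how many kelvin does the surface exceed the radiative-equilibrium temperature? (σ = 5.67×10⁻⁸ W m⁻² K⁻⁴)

ΔT ≈ 120.2 K

S = 1900/2.08² = 439.2 W m⁻².
T_eq = [S(1−A)/(4σ)]^(1/4) = [439.2×0.67/(4×5.67×10⁻⁸)]^(1/4) = 189.8 K.
ΔT = T_surf − T_eq = 310 − 189.8.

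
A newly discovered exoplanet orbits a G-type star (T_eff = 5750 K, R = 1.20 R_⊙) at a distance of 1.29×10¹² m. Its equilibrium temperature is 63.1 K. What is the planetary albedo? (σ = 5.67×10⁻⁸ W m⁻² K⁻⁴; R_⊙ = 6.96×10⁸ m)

R_⋆ = 1.20 × 6.96×10⁸ = 8.35×10⁸ m.
L = 4πR_⋆²σT_⋆⁴ = 4π(8.35×10⁸)² × 5.67×10⁻⁸ × (5750)⁴ = 5.43×10²⁶ W.
S = L/(4πd²) = 26.0 W m⁻².
From T_eq⁴ = S(1−A)/(4σ): 1−A = 4σT_eq⁴/S.
1−A = 4 × 5.67×10⁻⁸ × (63.1)⁴ / 26.0 = 0.138.

A ≈ 0.86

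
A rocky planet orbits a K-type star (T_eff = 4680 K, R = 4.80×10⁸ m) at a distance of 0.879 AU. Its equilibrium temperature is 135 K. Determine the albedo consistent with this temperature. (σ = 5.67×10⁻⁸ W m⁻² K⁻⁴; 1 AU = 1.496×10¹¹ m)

d = 0.879 AU = 1.31×10¹¹ m.
L = 4πR_⋆²σT_⋆⁴ = 4π(4.80×10⁸)² × 5.67×10⁻⁸ × (4680)⁴ = 7.88×10²⁵ W.
S = L/(4πd²) = 362 W m⁻².
From T_eq⁴ = S(1−A)/(4σ): 1−A = 4σT_eq⁴/S.
1−A = 4 × 5.67×10⁻⁸ × (135)⁴ / 362 = 0.208.

A ≈ 0.79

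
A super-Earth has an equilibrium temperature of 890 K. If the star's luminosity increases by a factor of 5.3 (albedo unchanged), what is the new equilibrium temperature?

T_eq ∝ L^(1/4) · d^(−1/2).
T′ = 890 × 5.3^(1/4) = 1350 K.

T_eq ≈ 1350 K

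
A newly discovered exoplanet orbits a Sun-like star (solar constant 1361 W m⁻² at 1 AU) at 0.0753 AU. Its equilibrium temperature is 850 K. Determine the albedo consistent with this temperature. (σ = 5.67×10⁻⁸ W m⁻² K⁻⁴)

Flux at 0.0753 AU: S = 1361/0.0753² = 2.40×10⁵ W m⁻².
From T_eq⁴ = S(1−A)/(4σ): 1−A = 4σT_eq⁴/S.
1−A = 4 × 5.67×10⁻⁸ × (850)⁴ / 2.40×10⁵ = 0.493.

A ≈ 0.51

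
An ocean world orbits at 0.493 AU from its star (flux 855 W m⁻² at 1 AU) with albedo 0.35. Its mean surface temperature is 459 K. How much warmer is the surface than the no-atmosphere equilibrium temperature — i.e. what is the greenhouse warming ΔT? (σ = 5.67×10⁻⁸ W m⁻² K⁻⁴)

ΔT ≈ 142.1 K

S = 855/0.493² = 3518 W m⁻².
T_eq = [S(1−A)/(4σ)]^(1/4) = [3518×0.65/(4×5.67×10⁻⁸)]^(1/4) = 316.9 K.
ΔT = T_surf − T_eq = 459 − 316.9.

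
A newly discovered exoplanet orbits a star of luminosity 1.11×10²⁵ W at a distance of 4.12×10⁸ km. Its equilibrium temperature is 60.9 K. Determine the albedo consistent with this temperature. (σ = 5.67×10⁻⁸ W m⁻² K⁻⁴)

d = 4.12×10⁸ km = 4.12×10¹¹ m.
Flux: S = L/(4πd²) = 1.11×10²⁵/(4π×(4.12×10¹¹)²) = 5.20 W m⁻².
From T_eq⁴ = S(1−A)/(4σ): 1−A = 4σT_eq⁴/S.
1−A = 4 × 5.67×10⁻⁸ × (60.9)⁴ / 5.20 = 0.600.

A ≈ 0.40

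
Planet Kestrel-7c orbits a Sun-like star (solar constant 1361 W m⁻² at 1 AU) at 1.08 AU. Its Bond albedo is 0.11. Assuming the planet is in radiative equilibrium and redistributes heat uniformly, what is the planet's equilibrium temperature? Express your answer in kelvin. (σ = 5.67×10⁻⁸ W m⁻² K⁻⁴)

T_eq ≈ 260 K

Flux at 1.08 AU: S = 1361/1.08² = 1170 W m⁻².
Energy balance: absorbed = emitted ⇒ πR²·S(1−A) = 4πR²·σT_eq⁴, so T_eq⁴ = S(1−A)/(4σ).
T_eq = [1170 × 0.89 / (4 × 5.67×10⁻⁸)]^(1/4) = (4.58×10⁹)^(1/4) = 260 K.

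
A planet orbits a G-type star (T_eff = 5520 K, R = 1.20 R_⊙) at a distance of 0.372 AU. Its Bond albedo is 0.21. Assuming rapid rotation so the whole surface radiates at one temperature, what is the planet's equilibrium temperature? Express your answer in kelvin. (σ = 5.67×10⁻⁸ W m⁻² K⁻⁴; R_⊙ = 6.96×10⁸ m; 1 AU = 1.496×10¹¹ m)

T_eq ≈ 451 K

R_⋆ = 1.20 × 6.96×10⁸ = 8.35×10⁸ m.
d = 0.372 AU = 5.57×10¹⁰ m.
L = 4πR_⋆²σT_⋆⁴ = 4π(8.35×10⁸)² × 5.67×10⁻⁸ × (5520)⁴ = 4.61×10²⁶ W.
S = L/(4πd²) = 1.19×10⁴ W m⁻².
Energy balance: absorbed = emitted ⇒ πR²·S(1−A) = 4πR²·σT_eq⁴, so T_eq⁴ = S(1−A)/(4σ).
T_eq = [1.19×10⁴ × 0.79 / (4 × 5.67×10⁻⁸)]^(1/4) = (4.13×10¹⁰)^(1/4) = 451 K.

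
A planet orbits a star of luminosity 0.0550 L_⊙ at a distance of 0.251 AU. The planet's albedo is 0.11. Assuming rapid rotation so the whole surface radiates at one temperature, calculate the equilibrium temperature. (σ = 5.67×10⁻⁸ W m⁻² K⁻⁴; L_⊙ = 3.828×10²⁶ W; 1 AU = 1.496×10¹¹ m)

d = 0.251 AU = 3.75×10¹⁰ m.
L = 0.0550 × 3.828×10²⁶ = 2.11×10²⁵ W.
Flux: S = L/(4πd²) = 2.11×10²⁵/(4π×(3.75×10¹⁰)²) = 1190 W m⁻².
Energy balance: absorbed = emitted ⇒ πR²·S(1−A) = 4πR²·σT_eq⁴, so T_eq⁴ = S(1−A)/(4σ).
T_eq = [1190 × 0.89 / (4 × 5.67×10⁻⁸)]^(1/4) = (4.66×10⁹)^(1/4) = 261 K.

T_eq ≈ 261 K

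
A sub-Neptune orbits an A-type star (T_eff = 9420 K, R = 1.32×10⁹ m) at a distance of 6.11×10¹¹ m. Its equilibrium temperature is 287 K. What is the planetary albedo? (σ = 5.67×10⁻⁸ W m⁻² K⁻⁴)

A ≈ 0.26

L = 4πR_⋆²σT_⋆⁴ = 4π(1.32×10⁹)² × 5.67×10⁻⁸ × (9420)⁴ = 9.78×10²⁷ W.
S = L/(4πd²) = 2080 W m⁻².
From T_eq⁴ = S(1−A)/(4σ): 1−A = 4σT_eq⁴/S.
1−A = 4 × 5.67×10⁻⁸ × (287)⁴ / 2080 = 0.738.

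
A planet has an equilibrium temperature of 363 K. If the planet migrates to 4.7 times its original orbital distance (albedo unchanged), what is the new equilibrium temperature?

T_eq ∝ L^(1/4) · d^(−1/2).
T′ = 363 / 4.7^(1/2) = 167 K.

T_eq ≈ 167 K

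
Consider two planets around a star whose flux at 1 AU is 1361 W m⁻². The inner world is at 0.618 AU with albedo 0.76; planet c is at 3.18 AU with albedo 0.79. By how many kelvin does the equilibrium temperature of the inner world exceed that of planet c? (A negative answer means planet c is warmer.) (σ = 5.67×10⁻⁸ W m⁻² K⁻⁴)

ΔT ≈ 142.2 K

T_eq = [S₀(1−A)/(4σd²)]^(1/4), so T ∝ (1−A)^(1/4) / √d.
T₁ = [1361×0.24/(4×5.67×10⁻⁸×0.618²)]^(1/4) = 247.81 K.
T₂ = [1361×0.21/(4×5.67×10⁻⁸×3.18²)]^(1/4) = 105.66 K.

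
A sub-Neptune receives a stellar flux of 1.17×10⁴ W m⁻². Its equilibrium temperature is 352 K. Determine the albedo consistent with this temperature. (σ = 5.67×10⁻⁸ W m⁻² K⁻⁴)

From T_eq⁴ = S(1−A)/(4σ): 1−A = 4σT_eq⁴/S.
1−A = 4 × 5.67×10⁻⁸ × (352)⁴ / 1.17×10⁴ = 0.298.

A ≈ 0.70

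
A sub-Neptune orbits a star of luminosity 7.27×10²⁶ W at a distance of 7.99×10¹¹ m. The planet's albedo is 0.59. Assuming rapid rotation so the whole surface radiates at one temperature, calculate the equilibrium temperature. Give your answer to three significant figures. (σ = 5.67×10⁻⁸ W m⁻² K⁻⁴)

Flux: S = L/(4πd²) = 7.27×10²⁶/(4π×(7.99×10¹¹)²) = 90.6 W m⁻².
Energy balance: absorbed = emitted ⇒ πR²·S(1−A) = 4πR²·σT_eq⁴, so T_eq⁴ = S(1−A)/(4σ).
T_eq = [90.6 × 0.41 / (4 × 5.67×10⁻⁸)]^(1/4) = (1.64×10⁸)^(1/4) = 113 K.

T_eq ≈ 113 K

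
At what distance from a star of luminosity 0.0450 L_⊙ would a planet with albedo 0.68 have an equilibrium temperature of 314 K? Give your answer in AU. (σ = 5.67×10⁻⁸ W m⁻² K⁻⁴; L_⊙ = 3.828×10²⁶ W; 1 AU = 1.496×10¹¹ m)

L = 0.0450 × 3.828×10²⁶ = 1.72×10²⁵ W.
From T_eq⁴ = L(1−A)/(16πσd²): d = √[L(1−A)/(16πσT_eq⁴)].
d = √[1.72×10²⁵ × 0.32 / (16π × 5.67×10⁻⁸ × (314)⁴)] = 1.41×10¹⁰ m = 0.0943 AU.

d ≈ 0.0943 AU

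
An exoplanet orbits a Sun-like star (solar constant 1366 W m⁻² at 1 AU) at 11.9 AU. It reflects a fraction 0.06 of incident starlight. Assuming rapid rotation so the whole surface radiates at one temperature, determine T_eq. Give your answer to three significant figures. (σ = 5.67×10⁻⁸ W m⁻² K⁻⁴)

Flux at 11.9 AU: S = 1366/11.9² = 9.65 W m⁻².
Energy balance: absorbed = emitted ⇒ πR²·S(1−A) = 4πR²·σT_eq⁴, so T_eq⁴ = S(1−A)/(4σ).
T_eq = [9.65 × 0.94 / (4 × 5.67×10⁻⁸)]^(1/4) = (4.00×10⁷)^(1/4) = 79.5 K.

T_eq ≈ 79.5 K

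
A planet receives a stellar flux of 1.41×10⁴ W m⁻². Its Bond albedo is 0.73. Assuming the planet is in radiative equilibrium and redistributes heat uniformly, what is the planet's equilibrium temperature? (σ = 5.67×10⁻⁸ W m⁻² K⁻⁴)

T_eq ≈ 360 K

Energy balance: absorbed = emitted ⇒ πR²·S(1−A) = 4πR²·σT_eq⁴, so T_eq⁴ = S(1−A)/(4σ).
T_eq = [1.41×10⁴ × 0.27 / (4 × 5.67×10⁻⁸)]^(1/4) = (1.68×10¹⁰)^(1/4) = 360 K.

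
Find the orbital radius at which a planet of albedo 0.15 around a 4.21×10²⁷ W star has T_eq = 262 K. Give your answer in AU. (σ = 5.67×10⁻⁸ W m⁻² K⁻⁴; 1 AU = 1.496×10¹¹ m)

From T_eq⁴ = L(1−A)/(16πσd²): d = √[L(1−A)/(16πσT_eq⁴)].
d = √[4.21×10²⁷ × 0.85 / (16π × 5.67×10⁻⁸ × (262)⁴)] = 5.16×10¹¹ m = 3.45 AU.

d ≈ 3.45 AU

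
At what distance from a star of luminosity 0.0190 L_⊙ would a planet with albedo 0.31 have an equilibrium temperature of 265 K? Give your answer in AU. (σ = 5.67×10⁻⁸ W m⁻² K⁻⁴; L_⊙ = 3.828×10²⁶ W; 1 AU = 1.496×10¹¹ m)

L = 0.0190 × 3.828×10²⁶ = 7.27×10²⁴ W.
From T_eq⁴ = L(1−A)/(16πσd²): d = √[L(1−A)/(16πσT_eq⁴)].
d = √[7.27×10²⁴ × 0.69 / (16π × 5.67×10⁻⁸ × (265)⁴)] = 1.89×10¹⁰ m = 0.126 AU.

d ≈ 0.126 AU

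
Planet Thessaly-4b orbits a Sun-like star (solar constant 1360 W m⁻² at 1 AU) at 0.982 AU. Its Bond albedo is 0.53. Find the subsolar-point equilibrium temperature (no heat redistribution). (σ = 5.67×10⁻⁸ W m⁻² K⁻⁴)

Flux at 0.982 AU: S = 1360/0.982² = 1410 W m⁻².
At the subsolar point the surface absorbs S(1−A) and emits σT⁴ per unit area — no factor of 4, since only the local patch is in balance.
T = [1410 × 0.47 / 5.67×10⁻⁸]^(1/4) = (1.17×10¹⁰)^(1/4) = 329 K.

T_ss ≈ 329 K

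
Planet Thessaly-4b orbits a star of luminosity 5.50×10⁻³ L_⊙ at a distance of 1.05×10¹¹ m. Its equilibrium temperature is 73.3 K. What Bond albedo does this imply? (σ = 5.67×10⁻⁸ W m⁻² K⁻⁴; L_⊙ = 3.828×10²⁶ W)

A ≈ 0.57

L = 5.50×10⁻³ × 3.828×10²⁶ = 2.11×10²⁴ W.
Flux: S = L/(4πd²) = 2.11×10²⁴/(4π×(1.05×10¹¹)²) = 15.2 W m⁻².
From T_eq⁴ = S(1−A)/(4σ): 1−A = 4σT_eq⁴/S.
1−A = 4 × 5.67×10⁻⁸ × (73.3)⁴ / 15.2 = 0.431.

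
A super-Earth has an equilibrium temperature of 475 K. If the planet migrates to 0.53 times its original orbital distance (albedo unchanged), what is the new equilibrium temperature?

T_eq ≈ 652 K

T_eq ∝ L^(1/4) · d^(−1/2).
T′ = 475 / 0.53^(1/2) = 652 K.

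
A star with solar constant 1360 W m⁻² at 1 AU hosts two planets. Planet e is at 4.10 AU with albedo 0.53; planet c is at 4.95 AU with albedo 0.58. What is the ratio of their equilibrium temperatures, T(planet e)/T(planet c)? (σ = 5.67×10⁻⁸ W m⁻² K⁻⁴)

T_eq = [S₀(1−A)/(4σd²)]^(1/4), so T ∝ (1−A)^(1/4) / √d.
T₁ = [1360×0.47/(4×5.67×10⁻⁸×4.10²)]^(1/4) = 113.79 K.
T₂ = [1360×0.42/(4×5.67×10⁻⁸×4.95²)]^(1/4) = 100.69 K.

T₁/T₂ ≈ 1.130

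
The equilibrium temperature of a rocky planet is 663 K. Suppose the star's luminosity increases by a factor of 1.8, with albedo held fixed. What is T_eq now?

T_eq ∝ L^(1/4) · d^(−1/2).
T′ = 663 × 1.8^(1/4) = 768 K.

T_eq ≈ 768 K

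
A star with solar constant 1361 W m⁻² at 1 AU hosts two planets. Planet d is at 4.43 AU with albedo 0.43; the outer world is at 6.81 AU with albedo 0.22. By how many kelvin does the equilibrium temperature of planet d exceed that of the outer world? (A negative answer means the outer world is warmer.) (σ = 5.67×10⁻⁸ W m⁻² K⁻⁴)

ΔT ≈ 14.7 K

T_eq = [S₀(1−A)/(4σd²)]^(1/4), so T ∝ (1−A)^(1/4) / √d.
T₁ = [1361×0.57/(4×5.67×10⁻⁸×4.43²)]^(1/4) = 114.90 K.
T₂ = [1361×0.78/(4×5.67×10⁻⁸×6.81²)]^(1/4) = 100.23 K.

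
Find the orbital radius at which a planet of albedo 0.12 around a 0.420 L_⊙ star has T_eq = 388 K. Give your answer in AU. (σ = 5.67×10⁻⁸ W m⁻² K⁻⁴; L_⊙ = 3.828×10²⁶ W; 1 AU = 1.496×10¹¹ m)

L = 0.420 × 3.828×10²⁶ = 1.61×10²⁶ W.
From T_eq⁴ = L(1−A)/(16πσd²): d = √[L(1−A)/(16πσT_eq⁴)].
d = √[1.61×10²⁶ × 0.88 / (16π × 5.67×10⁻⁸ × (388)⁴)] = 4.68×10¹⁰ m = 0.313 AU.

d ≈ 0.313 AU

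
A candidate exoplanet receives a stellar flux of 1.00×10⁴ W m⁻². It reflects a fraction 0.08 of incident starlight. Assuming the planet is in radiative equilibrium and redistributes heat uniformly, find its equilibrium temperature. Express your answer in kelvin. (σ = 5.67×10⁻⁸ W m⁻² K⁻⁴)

T_eq ≈ 449 K

Energy balance: absorbed = emitted ⇒ πR²·S(1−A) = 4πR²·σT_eq⁴, so T_eq⁴ = S(1−A)/(4σ).
T_eq = [1.00×10⁴ × 0.92 / (4 × 5.67×10⁻⁸)]^(1/4) = (4.06×10¹⁰)^(1/4) = 449 K.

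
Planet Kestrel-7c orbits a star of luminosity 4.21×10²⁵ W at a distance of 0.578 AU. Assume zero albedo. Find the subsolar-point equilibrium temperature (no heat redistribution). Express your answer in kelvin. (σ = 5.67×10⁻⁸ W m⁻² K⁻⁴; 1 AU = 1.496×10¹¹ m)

d = 0.578 AU = 8.65×10¹⁰ m.
Flux: S = L/(4πd²) = 4.21×10²⁵/(4π×(8.65×10¹⁰)²) = 448 W m⁻².
At the subsolar point the surface absorbs S(1−A) and emits σT⁴ per unit area — no factor of 4, since only the local patch is in balance.
T = [448 × 1.00 / 5.67×10⁻⁸]^(1/4) = (7.90×10⁹)^(1/4) = 298 K.

T_ss ≈ 298 K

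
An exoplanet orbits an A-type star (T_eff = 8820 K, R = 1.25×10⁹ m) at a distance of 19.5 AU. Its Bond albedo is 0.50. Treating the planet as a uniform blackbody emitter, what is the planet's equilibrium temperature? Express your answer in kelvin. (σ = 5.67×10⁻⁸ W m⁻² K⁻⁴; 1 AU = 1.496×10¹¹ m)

T_eq ≈ 109 K

d = 19.5 AU = 2.92×10¹² m.
L = 4πR_⋆²σT_⋆⁴ = 4π(1.25×10⁹)² × 5.67×10⁻⁸ × (8820)⁴ = 6.74×10²⁷ W.
S = L/(4πd²) = 63.0 W m⁻².
Energy balance: absorbed = emitted ⇒ πR²·S(1−A) = 4πR²·σT_eq⁴, so T_eq⁴ = S(1−A)/(4σ).
T_eq = [63.0 × 0.50 / (4 × 5.67×10⁻⁸)]^(1/4) = (1.39×10⁸)^(1/4) = 109 K.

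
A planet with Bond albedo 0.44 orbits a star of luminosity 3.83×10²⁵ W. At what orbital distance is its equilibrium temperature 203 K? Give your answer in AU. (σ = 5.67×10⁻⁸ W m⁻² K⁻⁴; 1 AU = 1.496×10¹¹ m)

From T_eq⁴ = L(1−A)/(16πσd²): d = √[L(1−A)/(16πσT_eq⁴)].
d = √[3.83×10²⁵ × 0.56 / (16π × 5.67×10⁻⁸ × (203)⁴)] = 6.66×10¹⁰ m = 0.445 AU.

d ≈ 0.445 AU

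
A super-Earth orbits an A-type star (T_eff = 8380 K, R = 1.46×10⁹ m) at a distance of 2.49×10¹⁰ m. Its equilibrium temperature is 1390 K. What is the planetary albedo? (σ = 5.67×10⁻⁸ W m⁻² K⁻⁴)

A ≈ 0.12

L = 4πR_⋆²σT_⋆⁴ = 4π(1.46×10⁹)² × 5.67×10⁻⁸ × (8380)⁴ = 7.49×10²⁷ W.
S = L/(4πd²) = 9.61×10⁵ W m⁻².
From T_eq⁴ = S(1−A)/(4σ): 1−A = 4σT_eq⁴/S.
1−A = 4 × 5.67×10⁻⁸ × (1390)⁴ / 9.61×10⁵ = 0.881.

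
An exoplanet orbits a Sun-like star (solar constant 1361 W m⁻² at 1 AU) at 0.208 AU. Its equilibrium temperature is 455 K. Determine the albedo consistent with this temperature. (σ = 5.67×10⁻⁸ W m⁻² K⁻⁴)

A ≈ 0.69

Flux at 0.208 AU: S = 1361/0.208² = 3.15×10⁴ W m⁻².
From T_eq⁴ = S(1−A)/(4σ): 1−A = 4σT_eq⁴/S.
1−A = 4 × 5.67×10⁻⁸ × (455)⁴ / 3.15×10⁴ = 0.309.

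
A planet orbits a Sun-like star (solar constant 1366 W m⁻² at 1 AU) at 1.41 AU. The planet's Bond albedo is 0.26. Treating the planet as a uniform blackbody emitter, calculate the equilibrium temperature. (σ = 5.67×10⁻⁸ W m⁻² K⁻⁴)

Flux at 1.41 AU: S = 1366/1.41² = 687 W m⁻².
Energy balance: absorbed = emitted ⇒ πR²·S(1−A) = 4πR²·σT_eq⁴, so T_eq⁴ = S(1−A)/(4σ).
T_eq = [687 × 0.74 / (4 × 5.67×10⁻⁸)]^(1/4) = (2.24×10⁹)^(1/4) = 218 K.

T_eq ≈ 218 K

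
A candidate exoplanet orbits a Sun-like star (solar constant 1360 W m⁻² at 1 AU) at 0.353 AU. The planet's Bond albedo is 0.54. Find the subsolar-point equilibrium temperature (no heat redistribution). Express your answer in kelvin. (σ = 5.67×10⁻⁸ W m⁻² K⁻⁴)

Flux at 0.353 AU: S = 1360/0.353² = 1.09×10⁴ W m⁻².
At the subsolar point the surface absorbs S(1−A) and emits σT⁴ per unit area — no factor of 4, since only the local patch is in balance.
T = [1.09×10⁴ × 0.46 / 5.67×10⁻⁸]^(1/4) = (8.85×10¹⁰)^(1/4) = 545 K.

T_ss ≈ 545 K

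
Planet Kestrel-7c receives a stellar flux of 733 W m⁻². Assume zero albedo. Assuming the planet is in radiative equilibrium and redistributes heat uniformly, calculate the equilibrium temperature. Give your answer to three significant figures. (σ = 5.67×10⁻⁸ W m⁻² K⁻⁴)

T_eq ≈ 238 K

Energy balance: absorbed = emitted ⇒ πR²·S(1−A) = 4πR²·σT_eq⁴, so T_eq⁴ = S(1−A)/(4σ).
T_eq = [733 × 1.00 / (4 × 5.67×10⁻⁸)]^(1/4) = (3.23×10⁹)^(1/4) = 238 K.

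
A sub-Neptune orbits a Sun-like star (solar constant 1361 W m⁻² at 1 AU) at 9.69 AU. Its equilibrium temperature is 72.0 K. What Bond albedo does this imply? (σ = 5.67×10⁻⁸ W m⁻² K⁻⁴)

Flux at 9.69 AU: S = 1361/9.69² = 14.5 W m⁻².
From T_eq⁴ = S(1−A)/(4σ): 1−A = 4σT_eq⁴/S.
1−A = 4 × 5.67×10⁻⁸ × (72.0)⁴ / 14.5 = 0.420.

A ≈ 0.58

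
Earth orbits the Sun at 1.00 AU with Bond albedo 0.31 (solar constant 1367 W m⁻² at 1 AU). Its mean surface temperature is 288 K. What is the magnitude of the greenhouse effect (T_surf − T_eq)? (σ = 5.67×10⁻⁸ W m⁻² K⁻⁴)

ΔT ≈ 34.1 K

S = 1367/1.00² = 1367 W m⁻².
T_eq = [S(1−A)/(4σ)]^(1/4) = [1367×0.69/(4×5.67×10⁻⁸)]^(1/4) = 253.9 K.
ΔT = T_surf − T_eq = 288 − 253.9.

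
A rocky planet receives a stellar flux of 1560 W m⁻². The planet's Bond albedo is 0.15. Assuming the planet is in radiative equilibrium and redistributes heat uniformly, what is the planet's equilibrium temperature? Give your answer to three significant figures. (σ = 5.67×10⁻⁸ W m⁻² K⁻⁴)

T_eq ≈ 277 K

Energy balance: absorbed = emitted ⇒ πR²·S(1−A) = 4πR²·σT_eq⁴, so T_eq⁴ = S(1−A)/(4σ).
T_eq = [1560 × 0.85 / (4 × 5.67×10⁻⁸)]^(1/4) = (5.85×10⁹)^(1/4) = 277 K.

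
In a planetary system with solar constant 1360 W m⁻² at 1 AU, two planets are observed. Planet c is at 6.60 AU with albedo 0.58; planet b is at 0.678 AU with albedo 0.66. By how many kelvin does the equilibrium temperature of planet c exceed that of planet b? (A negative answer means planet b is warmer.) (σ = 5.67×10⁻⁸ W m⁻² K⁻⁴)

T_eq = [S₀(1−A)/(4σd²)]^(1/4), so T ∝ (1−A)^(1/4) / √d.
T₁ = [1360×0.42/(4×5.67×10⁻⁸×6.60²)]^(1/4) = 87.20 K.
T₂ = [1360×0.34/(4×5.67×10⁻⁸×0.678²)]^(1/4) = 258.06 K.

ΔT ≈ -170.9 K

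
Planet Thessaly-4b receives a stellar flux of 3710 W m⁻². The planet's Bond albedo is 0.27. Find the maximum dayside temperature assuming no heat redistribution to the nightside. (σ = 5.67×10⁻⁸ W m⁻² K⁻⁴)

T_ss ≈ 467 K

With no redistribution each surface element balances locally: S(1−A) = σT⁴.
T = [3710 × 0.73 / 5.67×10⁻⁸]^(1/4) = (4.78×10¹⁰)^(1/4) = 467 K.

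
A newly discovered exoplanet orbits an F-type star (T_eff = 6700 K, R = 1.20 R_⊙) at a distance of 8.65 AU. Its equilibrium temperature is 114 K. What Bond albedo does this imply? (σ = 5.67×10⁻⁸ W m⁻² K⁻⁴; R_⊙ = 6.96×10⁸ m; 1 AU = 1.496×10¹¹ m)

R_⋆ = 1.20 × 6.96×10⁸ = 8.35×10⁸ m.
d = 8.65 AU = 1.29×10¹² m.
L = 4πR_⋆²σT_⋆⁴ = 4π(8.35×10⁸)² × 5.67×10⁻⁸ × (6700)⁴ = 1.00×10²⁷ W.
S = L/(4πd²) = 47.6 W m⁻².
From T_eq⁴ = S(1−A)/(4σ): 1−A = 4σT_eq⁴/S.
1−A = 4 × 5.67×10⁻⁸ × (114)⁴ / 47.6 = 0.805.

A ≈ 0.20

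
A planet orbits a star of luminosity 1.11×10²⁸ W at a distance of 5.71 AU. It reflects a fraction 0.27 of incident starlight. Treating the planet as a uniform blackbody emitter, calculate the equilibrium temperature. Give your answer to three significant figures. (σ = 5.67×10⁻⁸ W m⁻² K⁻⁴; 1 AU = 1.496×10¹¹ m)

d = 5.71 AU = 8.54×10¹¹ m.
Flux: S = L/(4πd²) = 1.11×10²⁸/(4π×(8.54×10¹¹)²) = 1210 W m⁻².
Energy balance: absorbed = emitted ⇒ πR²·S(1−A) = 4πR²·σT_eq⁴, so T_eq⁴ = S(1−A)/(4σ).
T_eq = [1210 × 0.73 / (4 × 5.67×10⁻⁸)]^(1/4) = (3.90×10⁹)^(1/4) = 250 K.

T_eq ≈ 250 K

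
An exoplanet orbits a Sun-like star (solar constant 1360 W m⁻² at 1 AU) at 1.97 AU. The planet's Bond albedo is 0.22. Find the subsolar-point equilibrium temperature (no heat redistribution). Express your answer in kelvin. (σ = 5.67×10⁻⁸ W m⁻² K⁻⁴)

T_ss ≈ 263 K

Flux at 1.97 AU: S = 1360/1.97² = 350 W m⁻².
At the subsolar point the surface absorbs S(1−A) and emits σT⁴ per unit area — no factor of 4, since only the local patch is in balance.
T = [350 × 0.78 / 5.67×10⁻⁸]^(1/4) = (4.82×10⁹)^(1/4) = 263 K.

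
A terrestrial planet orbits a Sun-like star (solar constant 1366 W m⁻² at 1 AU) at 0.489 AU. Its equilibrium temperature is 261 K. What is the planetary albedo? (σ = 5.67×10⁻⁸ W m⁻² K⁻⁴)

A ≈ 0.82

Flux at 0.489 AU: S = 1366/0.489² = 5710 W m⁻².
From T_eq⁴ = S(1−A)/(4σ): 1−A = 4σT_eq⁴/S.
1−A = 4 × 5.67×10⁻⁸ × (261)⁴ / 5710 = 0.184.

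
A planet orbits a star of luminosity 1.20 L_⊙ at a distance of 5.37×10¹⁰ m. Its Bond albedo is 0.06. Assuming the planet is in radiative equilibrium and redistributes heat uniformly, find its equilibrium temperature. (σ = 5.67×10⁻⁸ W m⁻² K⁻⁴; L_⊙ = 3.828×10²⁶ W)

T_eq ≈ 479 K

L = 1.20 × 3.828×10²⁶ = 4.59×10²⁶ W.
Flux: S = L/(4πd²) = 4.59×10²⁶/(4π×(5.37×10¹⁰)²) = 1.27×10⁴ W m⁻².
Energy balance: absorbed = emitted ⇒ πR²·S(1−A) = 4πR²·σT_eq⁴, so T_eq⁴ = S(1−A)/(4σ).
T_eq = [1.27×10⁴ × 0.94 / (4 × 5.67×10⁻⁸)]^(1/4) = (5.25×10¹⁰)^(1/4) = 479 K.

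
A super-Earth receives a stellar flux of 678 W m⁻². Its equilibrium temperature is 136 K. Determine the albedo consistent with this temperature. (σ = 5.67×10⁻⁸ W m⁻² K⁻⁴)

A ≈ 0.89

From T_eq⁴ = S(1−A)/(4σ): 1−A = 4σT_eq⁴/S.
1−A = 4 × 5.67×10⁻⁸ × (136)⁴ / 678 = 0.114.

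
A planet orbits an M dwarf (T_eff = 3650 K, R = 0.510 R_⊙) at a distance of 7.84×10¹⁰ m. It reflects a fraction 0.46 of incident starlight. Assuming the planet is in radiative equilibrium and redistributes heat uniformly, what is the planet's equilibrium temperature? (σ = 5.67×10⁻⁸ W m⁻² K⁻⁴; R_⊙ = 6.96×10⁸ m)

R_⋆ = 0.510 × 6.96×10⁸ = 3.55×10⁸ m.
L = 4πR_⋆²σT_⋆⁴ = 4π(3.55×10⁸)² × 5.67×10⁻⁸ × (3650)⁴ = 1.59×10²⁵ W.
S = L/(4πd²) = 206 W m⁻².
Energy balance: absorbed = emitted ⇒ πR²·S(1−A) = 4πR²·σT_eq⁴, so T_eq⁴ = S(1−A)/(4σ).
T_eq = [206 × 0.54 / (4 × 5.67×10⁻⁸)]^(1/4) = (4.91×10⁸)^(1/4) = 149 K.

T_eq ≈ 149 K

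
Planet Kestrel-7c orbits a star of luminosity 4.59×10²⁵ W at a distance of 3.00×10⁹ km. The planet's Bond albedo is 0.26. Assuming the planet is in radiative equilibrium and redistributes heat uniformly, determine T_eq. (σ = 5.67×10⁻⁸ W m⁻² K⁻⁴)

d = 3.00×10⁹ km = 3.00×10¹² m.
Flux: S = L/(4πd²) = 4.59×10²⁵/(4π×(3.00×10¹²)²) = 0.406 W m⁻².
Energy balance: absorbed = emitted ⇒ πR²·S(1−A) = 4πR²·σT_eq⁴, so T_eq⁴ = S(1−A)/(4σ).
T_eq = [0.406 × 0.74 / (4 × 5.67×10⁻⁸)]^(1/4) = (1.32×10⁶)^(1/4) = 33.9 K.

T_eq ≈ 33.9 K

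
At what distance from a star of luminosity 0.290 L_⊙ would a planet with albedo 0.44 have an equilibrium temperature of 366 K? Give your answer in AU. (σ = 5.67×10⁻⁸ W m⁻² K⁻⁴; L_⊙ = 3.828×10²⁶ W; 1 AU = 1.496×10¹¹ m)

L = 0.290 × 3.828×10²⁶ = 1.11×10²⁶ W.
From T_eq⁴ = L(1−A)/(16πσd²): d = √[L(1−A)/(16πσT_eq⁴)].
d = √[1.11×10²⁶ × 0.56 / (16π × 5.67×10⁻⁸ × (366)⁴)] = 3.49×10¹⁰ m = 0.233 AU.

d ≈ 0.233 AU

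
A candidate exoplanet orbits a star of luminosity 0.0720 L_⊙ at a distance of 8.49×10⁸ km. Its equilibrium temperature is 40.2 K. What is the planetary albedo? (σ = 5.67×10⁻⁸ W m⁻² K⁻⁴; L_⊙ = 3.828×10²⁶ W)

A ≈ 0.81

d = 8.49×10⁸ km = 8.49×10¹¹ m.
L = 0.0720 × 3.828×10²⁶ = 2.76×10²⁵ W.
Flux: S = L/(4πd²) = 2.76×10²⁵/(4π×(8.49×10¹¹)²) = 3.04 W m⁻².
From T_eq⁴ = S(1−A)/(4σ): 1−A = 4σT_eq⁴/S.
1−A = 4 × 5.67×10⁻⁸ × (40.2)⁴ / 3.04 = 0.195.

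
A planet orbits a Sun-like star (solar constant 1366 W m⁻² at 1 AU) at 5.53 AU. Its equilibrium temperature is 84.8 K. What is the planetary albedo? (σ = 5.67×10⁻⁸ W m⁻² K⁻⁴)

A ≈ 0.74

Flux at 5.53 AU: S = 1366/5.53² = 44.7 W m⁻².
From T_eq⁴ = S(1−A)/(4σ): 1−A = 4σT_eq⁴/S.
1−A = 4 × 5.67×10⁻⁸ × (84.8)⁴ / 44.7 = 0.263.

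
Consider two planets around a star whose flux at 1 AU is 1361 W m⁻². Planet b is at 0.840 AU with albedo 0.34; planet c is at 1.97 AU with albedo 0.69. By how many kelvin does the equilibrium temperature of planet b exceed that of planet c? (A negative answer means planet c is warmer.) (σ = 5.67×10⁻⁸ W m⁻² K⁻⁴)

ΔT ≈ 125.8 K

T_eq = [S₀(1−A)/(4σd²)]^(1/4), so T ∝ (1−A)^(1/4) / √d.
T₁ = [1361×0.66/(4×5.67×10⁻⁸×0.840²)]^(1/4) = 273.72 K.
T₂ = [1361×0.31/(4×5.67×10⁻⁸×1.97²)]^(1/4) = 147.97 K.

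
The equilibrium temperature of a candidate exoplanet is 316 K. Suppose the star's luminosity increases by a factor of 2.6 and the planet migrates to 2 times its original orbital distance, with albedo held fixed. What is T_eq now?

T_eq ≈ 284 K

T_eq ∝ L^(1/4) · d^(−1/2).
T′ = 316 × 2.6^(1/4) / 2^(1/2) = 284 K.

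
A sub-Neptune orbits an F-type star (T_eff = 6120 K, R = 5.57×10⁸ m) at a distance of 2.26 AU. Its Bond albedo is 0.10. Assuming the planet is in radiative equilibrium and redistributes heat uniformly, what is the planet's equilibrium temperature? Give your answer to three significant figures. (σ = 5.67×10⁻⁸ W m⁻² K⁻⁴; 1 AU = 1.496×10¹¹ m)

T_eq ≈ 171 K

d = 2.26 AU = 3.38×10¹¹ m.
L = 4πR_⋆²σT_⋆⁴ = 4π(5.57×10⁸)² × 5.67×10⁻⁸ × (6120)⁴ = 3.10×10²⁶ W.
S = L/(4πd²) = 216 W m⁻².
Energy balance: absorbed = emitted ⇒ πR²·S(1−A) = 4πR²·σT_eq⁴, so T_eq⁴ = S(1−A)/(4σ).
T_eq = [216 × 0.90 / (4 × 5.67×10⁻⁸)]^(1/4) = (8.57×10⁸)^(1/4) = 171 K.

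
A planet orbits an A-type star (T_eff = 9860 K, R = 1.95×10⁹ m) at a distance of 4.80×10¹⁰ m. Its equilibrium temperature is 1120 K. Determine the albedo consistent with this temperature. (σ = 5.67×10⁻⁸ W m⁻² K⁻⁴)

L = 4πR_⋆²σT_⋆⁴ = 4π(1.95×10⁹)² × 5.67×10⁻⁸ × (9860)⁴ = 2.56×10²⁸ W.
S = L/(4πd²) = 8.84×10⁵ W m⁻².
From T_eq⁴ = S(1−A)/(4σ): 1−A = 4σT_eq⁴/S.
1−A = 4 × 5.67×10⁻⁸ × (1120)⁴ / 8.84×10⁵ = 0.403.

A ≈ 0.60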